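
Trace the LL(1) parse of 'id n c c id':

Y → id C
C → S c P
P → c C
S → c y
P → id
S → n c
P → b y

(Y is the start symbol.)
Stack is shown with the top on the left.

Stack      Input          Action
--------------------------------
Y $        id n c c id $  output Y → id C
id C $     id n c c id $  match 'id'
C $        n c c id $     output C → S c P
S c P $    n c c id $     output S → n c
n c c P $  n c c id $     match 'n'
c c P $    c c id $       match 'c'
c P $      c id $         match 'c'
P $        id $           output P → id
id $       id $           match 'id'
$          $              accept

The string is accepted.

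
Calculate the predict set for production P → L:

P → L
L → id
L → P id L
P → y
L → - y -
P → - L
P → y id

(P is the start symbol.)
PREDICT(P → L) = (FIRST(RHS) \ {ε}) ∪ (FOLLOW(P) if ε ∈ FIRST(RHS), i.e. RHS ⇒* ε)
FIRST(L) = { '-', 'id', 'y' }
FIRST(L) = { '-', 'id', 'y' }
ε ∉ FIRST(L), so FOLLOW(P) is not added.
PREDICT(P → L) = { '-', 'id', 'y' }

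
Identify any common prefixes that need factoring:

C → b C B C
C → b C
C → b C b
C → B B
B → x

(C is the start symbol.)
Yes, C has productions with common prefix 'b C'

Left-factoring is needed when two productions for the same non-terminal
share a common prefix on the right-hand side.

Productions for C:
  C → b C B C
  C → b C
  C → b C b
  C → B B

Found common prefix 'b C' in productions for C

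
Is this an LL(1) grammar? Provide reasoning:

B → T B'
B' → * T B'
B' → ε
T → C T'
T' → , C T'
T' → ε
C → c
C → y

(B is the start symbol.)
A grammar is LL(1) if for each non-terminal N with multiple productions, the predict sets of those productions are pairwise disjoint, where PREDICT(N → α) = (FIRST(α) \ {ε}) ∪ (FOLLOW(N) if α ⇒* ε).

Relevant sets:
  FOLLOW(B') = { $ }
  FOLLOW(T') = { $, '*' }

For B':
  PREDICT(B' → '*' T B') = { '*' }
  PREDICT(B' → ε) = { $ }
For T':
  PREDICT(T' → ',' C T') = { ',' }
  PREDICT(T' → ε) = { $, '*' }
For C:
  PREDICT(C → c) = { 'c' }
  PREDICT(C → y) = { 'y' }
B, T have a single production, so nothing to check there.

All predict sets are disjoint. The grammar IS LL(1).

Answer: Yes, the grammar is LL(1).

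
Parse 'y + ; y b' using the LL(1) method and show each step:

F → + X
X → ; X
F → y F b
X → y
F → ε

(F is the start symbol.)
Stack is shown with the top on the left.

Stack    Input        Action
----------------------------
F $      y + ; y b $  output F → y F b
y F b $  y + ; y b $  match 'y'
F b $    + ; y b $    output F → + X
+ X b $  + ; y b $    match '+'
X b $    ; y b $      output X → ; X
; X b $  ; y b $      match ';'
X b $    y b $        output X → y
y b $    y b $        match 'y'
b $      b $          match 'b'
$        $            accept

The string is accepted.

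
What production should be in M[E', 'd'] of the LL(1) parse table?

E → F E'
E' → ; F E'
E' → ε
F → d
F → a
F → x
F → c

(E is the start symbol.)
To find M[E', 'd'], we find productions for E' where 'd' is in the predict set (PREDICT(N → α) = (FIRST(α) \ {ε}) ∪ (FOLLOW(N) if α ⇒* ε)).

Relevant sets:
  FOLLOW(E') = { $ }

E' → ; F E': PREDICT = { ';' }
E' → ε: PREDICT = { $ }

M[E', 'd'] is empty (no production applies)

Answer: Empty (error entry)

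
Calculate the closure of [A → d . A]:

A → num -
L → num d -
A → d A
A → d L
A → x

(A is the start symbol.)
To compute CLOSURE, for each item [A → α.Bβ] where B is a non-terminal, add [B → .γ] for all productions B → γ; repeat for the newly added items until nothing changes.

Start with: [A → d . A]
  [A → d . A] has the dot before A: add [A → . num -], [A → . d A], [A → . d L], [A → . x]
No further items can be added.

CLOSURE = { [A → . d A], [A → . d L], [A → . num -], [A → . x], [A → d . A] }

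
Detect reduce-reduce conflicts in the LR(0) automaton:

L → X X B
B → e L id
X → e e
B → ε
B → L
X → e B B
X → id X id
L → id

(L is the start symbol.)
Yes — I10: [B → .] vs [X → e e .]

Augment with L' → L and build the canonical LR(0) collection (I0 = CLOSURE({[L' → . L]}), then GOTO on every symbol after a dot until no new states appear). It has 17 states:
  I0: { [L → . X X B], [L → . id], [L' → . L], [X → . e B B], [X → . e e], [X → . id X id] }  — shift
  I1: { [L' → L .] }  — accept
  I2: { [L → X . X B], [X → . e B B], [X → . e e], [X → . id X id] }  — shift
  I3: { [B → . L], [B → . e L id], [B → .], [L → . X X B], [L → . id], [X → . e B B], [X → . e e], [X → . id X id], [X → e . B B], [X → e . e] }  — shift, reduce
  I4: { [L → id .], [X → . e B B], [X → . e e], [X → . id X id], [X → id . X id] }  — shift, reduce
  I5: { [X → id X . id] }  — shift
  I6: { [X → . e B B], [X → . e e], [X → . id X id], [X → id . X id] }  — shift
  I7: { [X → id X id .] }  — reduce
  I8: { [B → . L], [B → . e L id], [B → .], [L → . X X B], [L → . id], [X → . e B B], [X → . e e], [X → . id X id], [X → e B . B] }  — shift, reduce
  I9: { [B → L .] }  — reduce
  I10: { [B → . L], [B → . e L id], [B → .], [B → e . L id], [L → . X X B], [L → . id], [X → . e B B], [X → . e e], [X → . id X id], [X → e . B B], [X → e . e], [X → e e .] }  — shift, 2 reduces
  I11: { [B → L .], [B → e L . id] }  — shift, reduce
  I12: { [B → e L id .] }  — reduce
  I13: { [X → e B B .] }  — reduce
  I14: { [B → . L], [B → . e L id], [B → .], [B → e . L id], [L → . X X B], [L → . id], [X → . e B B], [X → . e e], [X → . id X id], [X → e . B B], [X → e . e] }  — shift, reduce
  I15: { [B → . L], [B → . e L id], [B → .], [L → . X X B], [L → . id], [L → X X . B], [X → . e B B], [X → . e e], [X → . id X id] }  — shift, reduce
  I16: { [L → X X B .] }  — reduce

I10 contains complete items [B → .], [X → e e .] — reduce-reduce conflict.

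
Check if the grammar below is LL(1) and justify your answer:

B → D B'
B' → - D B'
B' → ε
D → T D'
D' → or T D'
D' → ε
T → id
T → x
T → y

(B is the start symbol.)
Relevant sets:
  FOLLOW(B') = { $ }
  FOLLOW(D') = { $, '-' }

For B':
  PREDICT(B' → '-' D B') = { '-' }
  PREDICT(B' → ε) = { $ }
For D':
  PREDICT(D' → or T D') = { 'or' }
  PREDICT(D' → ε) = { $, '-' }
For T:
  PREDICT(T → id) = { 'id' }
  PREDICT(T → x) = { 'x' }
  PREDICT(T → y) = { 'y' }
B, D have a single production, so nothing to check there.

All predict sets are disjoint. The grammar IS LL(1).

Answer: Yes, the grammar is LL(1).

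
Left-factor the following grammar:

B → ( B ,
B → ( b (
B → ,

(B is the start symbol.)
Left-factoring transforms A → αβ₁ | αβ₂ into A → αA' and A' → β₁ | β₂
(α is the longest common prefix among the alternatives). Repeat until
no nonterminal has two alternatives with a common prefix.

Round 1: B has alternatives sharing prefix '('. Introduce B': B → ( B'
  Add: B' → B ,
  Add: B' → b (

No remaining common prefixes — done.

Resulting grammar:
B → ( B'
B' → B ,
B' → b (
B → ,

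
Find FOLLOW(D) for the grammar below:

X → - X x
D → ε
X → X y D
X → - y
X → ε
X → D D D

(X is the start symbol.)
To compute FOLLOW(D), find every occurrence of D on a right-hand side N → α D β: add FIRST(β) \ {ε}, and if β is empty or nullable also add FOLLOW(N). Iterate to a fixed point.

In X → X y D: D is at the end, add FOLLOW(X)
In X → D D D: D is followed by D D, add FIRST(D D) \ {ε} = { }
  D D is nullable, so also add FOLLOW(X)
In X → D D D: D is followed by D, add FIRST(D) \ {ε} = { }
  D is nullable, so also add FOLLOW(X)
In X → D D D: D is at the end, add FOLLOW(X)

The FOLLOW sets referred to above (computed the same way, to a fixed point):
  FOLLOW(X) = { $, 'x', 'y' }

Taking the union: FOLLOW(D) = { $, 'x', 'y' }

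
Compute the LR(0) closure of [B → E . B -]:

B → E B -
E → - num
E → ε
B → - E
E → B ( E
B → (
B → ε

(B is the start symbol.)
To compute CLOSURE, for each item [A → α.Bβ] where B is a non-terminal, add [B → .γ] for all productions B → γ; repeat for the newly added items until nothing changes.

Start with: [B → E . B -]
  [B → E . B -] has the dot before B: add [B → . E B -], [B → . - E], [B → . (], [B → .]
  [B → . E B -] has the dot before E: add [E → . - num], [E → .], [E → . B ( E]
No further items can be added.

CLOSURE = { [B → . (], [B → . - E], [B → . E B -], [B → .], [B → E . B -], [E → . - num], [E → . B ( E], [E → .] }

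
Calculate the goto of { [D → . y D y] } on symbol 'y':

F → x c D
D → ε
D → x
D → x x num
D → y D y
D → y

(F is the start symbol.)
{ [D → . x x num], [D → . x], [D → . y D y], [D → . y], [D → .], [D → y . D y] }

GOTO(I, 'y') = CLOSURE({ [A → αX.β] : [A → α.Xβ] ∈ I, X = 'y' })

Items with dot before 'y', with the dot advanced:
  [D → . y D y] → [D → y . D y]
Closure of the advanced items:
  [D → y . D y] has the dot before D: add [D → .], [D → . x], [D → . x x num], [D → . y D y], [D → . y]

GOTO = { [D → . x x num], [D → . x], [D → . y D y], [D → . y], [D → .], [D → y . D y] }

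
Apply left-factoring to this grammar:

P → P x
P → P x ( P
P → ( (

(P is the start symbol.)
P → P x P'
P' → ε
P' → ( P
P → ( (

Left-factoring transforms A → αβ₁ | αβ₂ into A → αA' and A' → β₁ | β₂
(α is the longest common prefix among the alternatives). Repeat until
no nonterminal has two alternatives with a common prefix.

Round 1: P has alternatives sharing prefix 'P x'. Introduce P': P → P x P'
  Add: P' → ε
  Add: P' → ( P

No remaining common prefixes — done.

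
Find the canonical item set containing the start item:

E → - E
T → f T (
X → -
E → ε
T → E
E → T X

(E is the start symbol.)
First, augment the grammar with E' → E
I₀ = CLOSURE({ [E' → . E] }):
  [E' → . E] has the dot before E: add [E → . - E], [E → .], [E → . T X]
  [E → . T X] has the dot before T: add [T → . f T (], [T → . E]
No further items can be added.

I₀ = { [E → . - E], [E → . T X], [E → .], [E' → . E], [T → . E], [T → . f T (] }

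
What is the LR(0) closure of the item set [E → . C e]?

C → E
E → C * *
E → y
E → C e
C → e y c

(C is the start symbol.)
{ [C → . E], [C → . e y c], [E → . C * *], [E → . C e], [E → . y] }

To compute CLOSURE, for each item [A → α.Bβ] where B is a non-terminal, add [B → .γ] for all productions B → γ; repeat for the newly added items until nothing changes.

Start with: [E → . C e]
  [E → . C e] has the dot before C: add [C → . E], [C → . e y c]
  [C → . E] has the dot before E: add [E → . C * *], [E → . y]
No further items can be added.

CLOSURE = { [C → . E], [C → . e y c], [E → . C * *], [E → . C e], [E → . y] }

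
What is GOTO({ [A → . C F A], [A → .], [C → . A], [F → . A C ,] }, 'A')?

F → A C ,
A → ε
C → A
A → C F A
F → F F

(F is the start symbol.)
{ [A → . C F A], [A → .], [C → . A], [C → A .], [F → A . C ,] }

GOTO(I, 'A') = CLOSURE({ [A → αX.β] : [A → α.Xβ] ∈ I, X = 'A' })

Items with dot before 'A', with the dot advanced:
  [C → . A] → [C → A .]
  [F → . A C ,] → [F → A . C ,]
Closure of the advanced items:
  [F → A . C ,] has the dot before C: add [C → . A]
  [C → . A] has the dot before A: add [A → .], [A → . C F A]

GOTO = { [A → . C F A], [A → .], [C → . A], [C → A .], [F → A . C ,] }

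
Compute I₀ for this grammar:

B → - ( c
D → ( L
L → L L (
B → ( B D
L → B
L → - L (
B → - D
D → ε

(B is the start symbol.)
First, augment the grammar with B' → B
I₀ = CLOSURE({ [B' → . B] }):
  [B' → . B] has the dot before B: add [B → . - ( c], [B → . ( B D], [B → . - D]
No further items can be added.

I₀ = { [B → . ( B D], [B → . - ( c], [B → . - D], [B' → . B] }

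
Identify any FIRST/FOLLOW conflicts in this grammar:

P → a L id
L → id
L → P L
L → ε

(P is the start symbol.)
A FIRST/FOLLOW conflict occurs when a non-terminal N has a nullable alternative N → β (β ⇒* ε) and another alternative N → α with FIRST(α) ∩ FOLLOW(N) ≠ ∅: on such a lookahead the parser cannot decide between expanding α and letting N vanish via β.

Nullable non-terminals: L.
FIRST sets used below: FIRST(P) = { 'a' }

L: nullable alternative(s) L → ε; FOLLOW(L) = { 'id' }
  L → id: FIRST \ {ε} = { 'id' } — overlaps FOLLOW(L) on { 'id' }: CONFLICT
  L → P L: FIRST \ {ε} = { 'a' } — disjoint from FOLLOW(L)
  L → ε: FIRST \ {ε} = { } — this is the only nullable alternative, skip

P has no nullable alternative, so no FIRST/FOLLOW check is needed there.

So the grammar has 1 FIRST/FOLLOW conflict (marked CONFLICT above).

Answer: Yes. L → id with FOLLOW(L) on { 'id' }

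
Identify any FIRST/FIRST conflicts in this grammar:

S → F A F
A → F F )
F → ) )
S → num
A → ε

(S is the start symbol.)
A FIRST/FIRST conflict occurs when two productions N → α and N → β for the same non-terminal have FIRST(α) ∩ FIRST(β) ≠ ∅ (with ε ∈ FIRST of a nullable right-hand side, so two nullable alternatives also conflict).

FIRST sets of the non-terminals at (or reachable through a nullable prefix from) the front of some alternative:
  FIRST(F) = { ')' }

Productions for S:
  S → F A F: FIRST = { ')' }
  S → num: FIRST = { 'num' }
Productions for A:
  A → F F ): FIRST = { ')' }
  A → ε: FIRST = { ε }
F has only one production, so no FIRST/FIRST conflict is possible there.

All alternatives of each non-terminal have pairwise disjoint FIRST sets.

Answer: No FIRST/FIRST conflicts.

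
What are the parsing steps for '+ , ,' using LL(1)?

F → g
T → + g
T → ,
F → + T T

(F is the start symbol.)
LL(1) parsing maintains a stack (initially the start symbol over $) and the input. At each step: if the stack top is a terminal, match it against the current input token; if it is a non-terminal N, replace it with the RHS of M[N, lookahead] (the unique production whose predict set contains the lookahead).

Stack is shown with the top on the left.

Stack    Input    Action
------------------------
F $      + , , $  output F → + T T
+ T T $  + , , $  match '+'
T T $    , , $    output T → ,
, T $    , , $    match ','
T $      , $      output T → ,
, $      , $      match ','
$        $        accept

The string is accepted.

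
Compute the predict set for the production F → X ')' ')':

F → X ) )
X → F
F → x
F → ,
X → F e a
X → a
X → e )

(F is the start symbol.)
{ ',', 'a', 'e', 'x' }

PREDICT(F → X ')' ')') = (FIRST(RHS) \ {ε}) ∪ (FOLLOW(F) if ε ∈ FIRST(RHS), i.e. RHS ⇒* ε)
FIRST(X) = { ',', 'a', 'e', 'x' }
FIRST(X ')' ')') = { ',', 'a', 'e', 'x' }
ε ∉ FIRST(X ')' ')'), so FOLLOW(F) is not added.
PREDICT(F → X ')' ')') = { ',', 'a', 'e', 'x' }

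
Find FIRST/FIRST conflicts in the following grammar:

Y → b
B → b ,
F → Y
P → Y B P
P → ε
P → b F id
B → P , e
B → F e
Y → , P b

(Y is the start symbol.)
Yes. B → b ',' / B → P ',' e on { 'b' }; B → b ',' / B → F e on { 'b' }; B → P ',' e / B → F e on { ',', 'b' }; P → Y B P / P → b F id on { 'b' }

A FIRST/FIRST conflict occurs when two productions N → α and N → β for the same non-terminal have FIRST(α) ∩ FIRST(β) ≠ ∅ (with ε ∈ FIRST of a nullable right-hand side, so two nullable alternatives also conflict).

FIRST sets of the non-terminals at (or reachable through a nullable prefix from) the front of some alternative:
  FIRST(P) = { ',', 'b', ε }
  FIRST(F) = { ',', 'b' }
  FIRST(Y) = { ',', 'b' }

Productions for Y:
  Y → b: FIRST = { 'b' }
  Y → , P b: FIRST = { ',' }
Productions for B:
  B → b ,: FIRST = { 'b' }
  B → P , e: FIRST = { ',', 'b' }
  B → F e: FIRST = { ',', 'b' }
Productions for P:
  P → Y B P: FIRST = { ',', 'b' }
  P → ε: FIRST = { ε }
  P → b F id: FIRST = { 'b' }
F has only one production, so no FIRST/FIRST conflict is possible there.

Conflict for B: B → b , and B → P , e
  Overlap: { 'b' }
Conflict for B: B → b , and B → F e
  Overlap: { 'b' }
Conflict for B: B → P , e and B → F e
  Overlap: { ',', 'b' }
Conflict for P: P → Y B P and P → b F id
  Overlap: { 'b' }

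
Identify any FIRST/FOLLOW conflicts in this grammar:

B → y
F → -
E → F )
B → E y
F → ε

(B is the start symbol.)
No FIRST/FOLLOW conflicts.

A FIRST/FOLLOW conflict occurs when a non-terminal N has a nullable alternative N → β (β ⇒* ε) and another alternative N → α with FIRST(α) ∩ FOLLOW(N) ≠ ∅: on such a lookahead the parser cannot decide between expanding α and letting N vanish via β.

Nullable non-terminals: F.

F: nullable alternative(s) F → ε; FOLLOW(F) = { ')' }
  F → -: FIRST \ {ε} = { '-' } — disjoint from FOLLOW(F)
  F → ε: FIRST \ {ε} = { } — this is the only nullable alternative, skip

B, E have no nullable alternative, so no FIRST/FOLLOW check is needed there.

No FIRST/FOLLOW conflicts found.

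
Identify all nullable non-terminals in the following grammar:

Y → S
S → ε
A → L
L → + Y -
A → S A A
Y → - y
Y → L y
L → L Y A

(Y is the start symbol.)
{ 'S', 'Y' }

ε-productions: S → ε
So S is immediately nullable.
Y → S: every symbol on the right is nullable, so Y is nullable too.
No further non-terminal can be added: every production for the remaining non-terminals contains a terminal or a non-nullable non-terminal.
Nullable = { 'S', 'Y' }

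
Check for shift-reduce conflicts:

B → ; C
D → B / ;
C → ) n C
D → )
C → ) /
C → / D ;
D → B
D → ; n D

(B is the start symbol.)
A shift-reduce conflict occurs when an LR(0) state has both:
  - a complete (reduce) item [A → α .] (dot at the end), and
  - a shift item [B → β . c γ] (dot before a terminal).

Augment with B' → B and build the canonical LR(0) collection (I0 = CLOSURE({[B' → . B]}), then GOTO on every symbol after a dot until no new states appear). It has 18 states:
  I0: { [B → . ; C], [B' → . B] }  — shift
  I1: { [B → ; . C], [C → . ) /], [C → . ) n C], [C → . / D ;] }  — shift
  I2: { [B' → B .] }  — accept
  I3: { [C → ) . /], [C → ) . n C] }  — shift
  I4: { [B → . ; C], [C → / . D ;], [D → . )], [D → . ; n D], [D → . B / ;], [D → . B] }  — shift
  I5: { [B → ; C .] }  — reduce
  I6: { [D → ) .] }  — reduce
  I7: { [B → ; . C], [C → . ) /], [C → . ) n C], [C → . / D ;], [D → ; . n D] }  — shift
  I8: { [D → B . / ;], [D → B .] }  — shift, reduce
  I9: { [C → / D . ;] }  — shift
  I10: { [C → / D ; .] }  — reduce
  I11: { [D → B / . ;] }  — shift
  I12: { [D → B / ; .] }  — reduce
  I13: { [B → . ; C], [D → . )], [D → . ; n D], [D → . B / ;], [D → . B], [D → ; n . D] }  — shift
  I14: { [D → ; n D .] }  — reduce
  I15: { [C → ) / .] }  — reduce
  I16: { [C → ) n . C], [C → . ) /], [C → . ) n C], [C → . / D ;] }  — shift
  I17: { [C → ) n C .] }  — reduce

I8 contains reduce item [D → B .] and shift item [D → B . / ;] — shift-reduce conflict.

Answer: Yes — I8: [D → B .] vs [D → B . / ;]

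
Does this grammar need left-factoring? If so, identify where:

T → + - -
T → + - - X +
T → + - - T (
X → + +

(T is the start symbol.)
Left-factoring is needed when two productions for the same non-terminal
share a common prefix on the right-hand side.

Productions for T:
  T → + - -
  T → + - - X +
  T → + - - T (

Found common prefix '+ - -' in productions for T

Answer: Yes, T has productions with common prefix '+ - -'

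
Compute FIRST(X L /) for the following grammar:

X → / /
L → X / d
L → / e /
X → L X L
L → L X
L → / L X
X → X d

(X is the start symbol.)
FIRST sets of the non-terminals involved (from the grammar, by fixed-point iteration):
  FIRST(X) = { '/' }

To compute FIRST(X L /), process the symbols left to right:
Symbol X is a non-terminal. Add FIRST(X) \ {ε} = { '/' }
X is not nullable (ε ∉ FIRST(X)), so stop here.
FIRST(X L /) = { '/' }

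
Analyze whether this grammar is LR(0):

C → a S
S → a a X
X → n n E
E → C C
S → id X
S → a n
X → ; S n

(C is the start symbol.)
A grammar is LR(0) if no state in the canonical LR(0) collection has:
  - both a shift item (dot before a terminal) and a complete item (shift-reduce conflict), or
  - two or more complete items (reduce-reduce conflict; the accept item [C' → C .] counts as a complete item here).

Augment with C' → C and build the canonical LR(0) collection (I0 = CLOSURE({[C' → . C]}), then GOTO on every symbol after a dot until no new states appear). It has 18 states:
  I0: { [C → . a S], [C' → . C] }  — shift
  I1: { [C' → C .] }  — accept
  I2: { [C → a . S], [S → . a a X], [S → . a n], [S → . id X] }  — shift
  I3: { [C → a S .] }  — reduce
  I4: { [S → a . a X], [S → a . n] }  — shift
  I5: { [S → id . X], [X → . ; S n], [X → . n n E] }  — shift
  I6: { [S → . a a X], [S → . a n], [S → . id X], [X → ; . S n] }  — shift
  I7: { [S → id X .] }  — reduce
  I8: { [X → n . n E] }  — shift
  I9: { [C → . a S], [E → . C C], [X → n n . E] }  — shift
  I10: { [C → . a S], [E → C . C] }  — shift
  I11: { [X → n n E .] }  — reduce
  I12: { [E → C C .] }  — reduce
  I13: { [X → ; S . n] }  — shift
  I14: { [X → ; S n .] }  — reduce
  I15: { [S → a a . X], [X → . ; S n], [X → . n n E] }  — shift
  I16: { [S → a n .] }  — reduce
  I17: { [S → a a X .] }  — reduce

Every state is either a pure shift/goto state or contains exactly one complete item and nothing to shift — no conflicts. The grammar is LR(0).

Answer: Yes, the grammar is LR(0)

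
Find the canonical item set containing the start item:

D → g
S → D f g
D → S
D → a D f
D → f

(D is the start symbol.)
{ [D → . S], [D → . a D f], [D → . f], [D → . g], [D' → . D], [S → . D f g] }

First, augment the grammar with D' → D
I₀ = CLOSURE({ [D' → . D] }):
  [D' → . D] has the dot before D: add [D → . g], [D → . S], [D → . a D f], [D → . f]
  [D → . S] has the dot before S: add [S → . D f g]
No further items can be added.

I₀ = { [D → . S], [D → . a D f], [D → . f], [D → . g], [D' → . D], [S → . D f g] }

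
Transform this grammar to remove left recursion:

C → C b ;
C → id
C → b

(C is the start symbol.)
C is directly left-recursive. The standard transformation for
  A → A α₁ | ... | A α_m | β₁ | ... | β_n
is
  A  → β₁ A' | ... | β_n A'
  A' → α₁ A' | ... | α_m A' | ε

C → id becomes C → id C'
C → b becomes C → b C'
C → C b ; becomes C' → b ; C'
Add C' → ε

Resulting grammar:
C → id C'
C → b C'
C' → b ; C'
C' → ε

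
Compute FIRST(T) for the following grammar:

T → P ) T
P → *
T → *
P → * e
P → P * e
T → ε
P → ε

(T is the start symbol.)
To compute FIRST(T), examine every production with T on the left-hand side, reading each right-hand side left to right until a non-nullable symbol is reached.

FIRST sets of the other non-terminals involved (by the same procedure, iterated to a fixed point):
  FIRST(P) = { '*', ε }

From T → P ) T:
  - P is a non-terminal: add FIRST(P) \ {ε} = { '*' }
    P is nullable, so continue to the next symbol
  - ')' is a terminal: add ')' and stop
From T → *:
  - '*' is a terminal: add '*' and stop
From T → ε:
  - ε-production, so ε ∈ FIRST(T)

Collecting: FIRST(T) = { ')', '*', ε }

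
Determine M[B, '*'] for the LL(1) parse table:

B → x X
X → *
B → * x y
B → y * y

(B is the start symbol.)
B → * x y

To find M[B, '*'], we find productions for B where '*' is in the predict set (PREDICT(N → α) = (FIRST(α) \ {ε}) ∪ (FOLLOW(N) if α ⇒* ε)).

B → x X: PREDICT = { 'x' }
B → * x y: PREDICT = { '*' }
  '*' is in predict set, so this production goes in M[B, '*']
B → y * y: PREDICT = { 'y' }

M[B, '*'] = B → * x y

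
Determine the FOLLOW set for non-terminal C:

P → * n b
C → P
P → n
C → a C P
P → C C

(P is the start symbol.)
To compute FOLLOW(C), find every occurrence of C on a right-hand side N → α C β: add FIRST(β) \ {ε}, and if β is empty or nullable also add FOLLOW(N). Iterate to a fixed point.

In C → a C P: C is followed by P, add FIRST(P) \ {ε} = { '*', 'a', 'n' }
In P → C C: C is followed by C, add FIRST(C) \ {ε} = { '*', 'a', 'n' }
In P → C C: C is at the end, add FOLLOW(P)

The FOLLOW sets referred to above (computed the same way, to a fixed point):
  FOLLOW(P) = { $, '*', 'a', 'n' }

Taking the union: FOLLOW(C) = { $, '*', 'a', 'n' }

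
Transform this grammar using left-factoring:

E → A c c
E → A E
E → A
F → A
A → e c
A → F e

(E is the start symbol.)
Left-factoring transforms A → αβ₁ | αβ₂ into A → αA' and A' → β₁ | β₂
(α is the longest common prefix among the alternatives). Repeat until
no nonterminal has two alternatives with a common prefix.

Round 1: E has alternatives sharing prefix 'A'. Introduce E': E → A E'
  Add: E' → c c
  Add: E' → E
  Add: E' → ε

No remaining common prefixes — done.

Resulting grammar:
E → A E'
E' → c c
E' → E
E' → ε
F → A
A → e c
A → F e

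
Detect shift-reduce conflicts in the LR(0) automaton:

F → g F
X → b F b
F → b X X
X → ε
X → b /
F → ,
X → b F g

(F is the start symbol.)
A shift-reduce conflict occurs when an LR(0) state has both:
  - a complete (reduce) item [A → α .] (dot at the end), and
  - a shift item [B → β . c γ] (dot before a terminal).

Augment with F' → F and build the canonical LR(0) collection (I0 = CLOSURE({[F' → . F]}), then GOTO on every symbol after a dot until no new states appear). It has 13 states:
  I0: { [F → . ,], [F → . b X X], [F → . g F], [F' → . F] }  — shift
  I1: { [F → , .] }  — reduce
  I2: { [F' → F .] }  — accept
  I3: { [F → b . X X], [X → . b /], [X → . b F b], [X → . b F g], [X → .] }  — shift, reduce
  I4: { [F → . ,], [F → . b X X], [F → . g F], [F → g . F] }  — shift
  I5: { [F → g F .] }  — reduce
  I6: { [F → b X . X], [X → . b /], [X → . b F b], [X → . b F g], [X → .] }  — shift, reduce
  I7: { [F → . ,], [F → . b X X], [F → . g F], [X → b . /], [X → b . F b], [X → b . F g] }  — shift
  I8: { [X → b / .] }  — reduce
  I9: { [X → b F . b], [X → b F . g] }  — shift
  I10: { [X → b F b .] }  — reduce
  I11: { [X → b F g .] }  — reduce
  I12: { [F → b X X .] }  — reduce

I3 contains reduce item [X → .] and shift items [X → . b /], [X → . b F b], [X → . b F g] — shift-reduce conflict.
I6 contains reduce item [X → .] and shift items [X → . b /], [X → . b F b], [X → . b F g] — shift-reduce conflict.

Answer: Yes — I3: [X → .] vs [X → . b /]; I6: [X → .] vs [X → . b /]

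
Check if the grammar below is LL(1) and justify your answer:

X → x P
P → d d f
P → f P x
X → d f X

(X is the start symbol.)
A grammar is LL(1) if for each non-terminal N with multiple productions, the predict sets of those productions are pairwise disjoint, where PREDICT(N → α) = (FIRST(α) \ {ε}) ∪ (FOLLOW(N) if α ⇒* ε).

For X:
  PREDICT(X → x P) = { 'x' }
  PREDICT(X → d f X) = { 'd' }
For P:
  PREDICT(P → d d f) = { 'd' }
  PREDICT(P → f P x) = { 'f' }

All predict sets are disjoint. The grammar IS LL(1).

Answer: Yes, the grammar is LL(1).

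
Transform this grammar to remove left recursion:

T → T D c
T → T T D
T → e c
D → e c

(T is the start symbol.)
T is directly left-recursive. The standard transformation for
  A → A α₁ | ... | A α_m | β₁ | ... | β_n
is
  A  → β₁ A' | ... | β_n A'
  A' → α₁ A' | ... | α_m A' | ε

T → e c becomes T → e c T'
T → T D c becomes T' → D c T'
T → T T D becomes T' → T D T'
Add T' → ε

Productions for other non-terminals are unchanged:
  D → e c

Resulting grammar:
T → e c T'
T' → D c T'
T' → T D T'
T' → ε
D → e c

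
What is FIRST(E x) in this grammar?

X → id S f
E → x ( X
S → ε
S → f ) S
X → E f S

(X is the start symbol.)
FIRST sets of the non-terminals involved (from the grammar, by fixed-point iteration):
  FIRST(E) = { 'x' }

To compute FIRST(E x), process the symbols left to right:
Symbol E is a non-terminal. Add FIRST(E) \ {ε} = { 'x' }
E is not nullable (ε ∉ FIRST(E)), so stop here.
FIRST(E x) = { 'x' }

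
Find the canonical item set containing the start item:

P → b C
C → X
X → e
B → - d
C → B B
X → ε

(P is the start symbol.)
{ [P → . b C], [P' → . P] }

First, augment the grammar with P' → P
I₀ = CLOSURE({ [P' → . P] }):
  [P' → . P] has the dot before P: add [P → . b C]
No further items can be added.

I₀ = { [P → . b C], [P' → . P] }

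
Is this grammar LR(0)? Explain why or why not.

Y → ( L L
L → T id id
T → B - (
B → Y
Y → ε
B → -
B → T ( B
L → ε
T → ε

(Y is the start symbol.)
No. Shift-reduce conflict between [Y → .] and [Y → . ( L L]

A grammar is LR(0) if no state in the canonical LR(0) collection has:
  - both a shift item (dot before a terminal) and a complete item (shift-reduce conflict), or
  - two or more complete items (reduce-reduce conflict; the accept item [Y' → Y .] counts as a complete item here).

Augment with Y' → Y and build the canonical LR(0) collection (I0 = CLOSURE({[Y' → . Y]}), then GOTO on every symbol after a dot until no new states appear). It has 16 states:
  I0: { [Y → . ( L L], [Y → .], [Y' → . Y] }  — shift, reduce
  I1: { [B → . -], [B → . T ( B], [B → . Y], [L → . T id id], [L → .], [T → . B - (], [T → .], [Y → ( . L L], [Y → . ( L L], [Y → .] }  — shift, 3 reduces
  I2: { [Y' → Y .] }  — accept
  I3: { [B → - .] }  — reduce
  I4: { [T → B . - (] }  — shift
  I5: { [B → . -], [B → . T ( B], [B → . Y], [L → . T id id], [L → .], [T → . B - (], [T → .], [Y → ( L . L], [Y → . ( L L], [Y → .] }  — shift, 3 reduces
  I6: { [B → T . ( B], [L → T . id id] }  — shift
  I7: { [B → Y .] }  — reduce
  I8: { [B → . -], [B → . T ( B], [B → . Y], [B → T ( . B], [T → . B - (], [T → .], [Y → . ( L L], [Y → .] }  — shift, 2 reduces
  I9: { [L → T id . id] }  — shift
  I10: { [L → T id id .] }  — reduce
  I11: { [B → T ( B .], [T → B . - (] }  — shift, reduce
  I12: { [B → T . ( B] }  — shift
  I13: { [T → B - . (] }  — shift
  I14: { [T → B - ( .] }  — reduce
  I15: { [Y → ( L L .] }  — reduce

Conflict in state I0:
  Shift-reduce conflict between [Y → .] and [Y → . ( L L]
So the grammar is NOT LR(0).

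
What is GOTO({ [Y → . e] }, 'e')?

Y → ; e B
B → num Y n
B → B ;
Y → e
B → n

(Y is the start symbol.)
GOTO(I, 'e') = CLOSURE({ [A → αX.β] : [A → α.Xβ] ∈ I, X = 'e' })

Items with dot before 'e', with the dot advanced:
  [Y → . e] → [Y → e .]
Closure adds nothing (no advanced item has the dot before a non-terminal).

GOTO = { [Y → e .] }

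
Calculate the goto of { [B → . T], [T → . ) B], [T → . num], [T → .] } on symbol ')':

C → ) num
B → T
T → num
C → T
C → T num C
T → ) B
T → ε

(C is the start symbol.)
{ [B → . T], [T → ) . B], [T → . ) B], [T → . num], [T → .] }

GOTO(I, ')') = CLOSURE({ [A → αX.β] : [A → α.Xβ] ∈ I, X = ')' })

Items with dot before ')', with the dot advanced:
  [T → . ) B] → [T → ) . B]
Closure of the advanced items:
  [T → ) . B] has the dot before B: add [B → . T]
  [B → . T] has the dot before T: add [T → . num], [T → . ) B], [T → .]

GOTO = { [B → . T], [T → ) . B], [T → . ) B], [T → . num], [T → .] }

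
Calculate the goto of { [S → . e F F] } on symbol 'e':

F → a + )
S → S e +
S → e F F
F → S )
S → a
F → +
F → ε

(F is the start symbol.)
GOTO(I, 'e') = CLOSURE({ [A → αX.β] : [A → α.Xβ] ∈ I, X = 'e' })

Items with dot before 'e', with the dot advanced:
  [S → . e F F] → [S → e . F F]
Closure of the advanced items:
  [S → e . F F] has the dot before F: add [F → . a + )], [F → . S )], [F → . +], [F → .]
  [F → . S )] has the dot before S: add [S → . S e +], [S → . e F F], [S → . a]

GOTO = { [F → . +], [F → . S )], [F → . a + )], [F → .], [S → . S e +], [S → . a], [S → . e F F], [S → e . F F] }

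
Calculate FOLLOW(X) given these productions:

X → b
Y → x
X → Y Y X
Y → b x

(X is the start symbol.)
X is the start symbol, so $ ∈ FOLLOW(X).
In X → Y Y X: X is at the end; this adds FOLLOW(X) to itself — nothing new

Taking the union: FOLLOW(X) = { $ }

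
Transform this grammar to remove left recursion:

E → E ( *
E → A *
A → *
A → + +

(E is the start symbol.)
E is directly left-recursive. The standard transformation for
  A → A α₁ | ... | A α_m | β₁ | ... | β_n
is
  A  → β₁ A' | ... | β_n A'
  A' → α₁ A' | ... | α_m A' | ε

E → A * becomes E → A * E'
E → E ( * becomes E' → ( * E'
Add E' → ε

Productions for other non-terminals are unchanged:
  A → *
  A → + +

Resulting grammar:
E → A * E'
E' → ( * E'
E' → ε
A → *
A → + +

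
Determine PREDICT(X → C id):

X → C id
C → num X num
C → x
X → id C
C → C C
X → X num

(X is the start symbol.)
PREDICT(X → C id) = (FIRST(RHS) \ {ε}) ∪ (FOLLOW(X) if ε ∈ FIRST(RHS), i.e. RHS ⇒* ε)
FIRST(C) = { 'num', 'x' }
FIRST(C id) = { 'num', 'x' }
ε ∉ FIRST(C id), so FOLLOW(X) is not added.
PREDICT(X → C id) = { 'num', 'x' }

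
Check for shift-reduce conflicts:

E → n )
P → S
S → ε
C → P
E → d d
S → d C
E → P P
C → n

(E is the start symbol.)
Yes — I0: [S → .] vs [E → . d d]; I2: [S → .] vs [S → . d C]; I4: [S → .] vs [C → . n]; I9: [E → d d .] vs [C → . n]; I11: [S → .] vs [C → . n]

A shift-reduce conflict occurs when an LR(0) state has both:
  - a complete (reduce) item [A → α .] (dot at the end), and
  - a shift item [B → β . c γ] (dot before a terminal).

Augment with E' → E and build the canonical LR(0) collection (I0 = CLOSURE({[E' → . E]}), then GOTO on every symbol after a dot until no new states appear). It has 13 states:
  I0: { [E → . P P], [E → . d d], [E → . n )], [E' → . E], [P → . S], [S → . d C], [S → .] }  — shift, reduce
  I1: { [E' → E .] }  — accept
  I2: { [E → P . P], [P → . S], [S → . d C], [S → .] }  — shift, reduce
  I3: { [P → S .] }  — reduce
  I4: { [C → . P], [C → . n], [E → d . d], [P → . S], [S → . d C], [S → .], [S → d . C] }  — shift, reduce
  I5: { [E → n . )] }  — shift
  I6: { [E → n ) .] }  — reduce
  I7: { [S → d C .] }  — reduce
  I8: { [C → P .] }  — reduce
  I9: { [C → . P], [C → . n], [E → d d .], [P → . S], [S → . d C], [S → .], [S → d . C] }  — shift, 2 reduces
  I10: { [C → n .] }  — reduce
  I11: { [C → . P], [C → . n], [P → . S], [S → . d C], [S → .], [S → d . C] }  — shift, reduce
  I12: { [E → P P .] }  — reduce

I0 contains reduce item [S → .] and shift items [E → . d d], [E → . n )], [S → . d C] — shift-reduce conflict.
I2 contains reduce item [S → .] and shift item [S → . d C] — shift-reduce conflict.
I4 contains reduce item [S → .] and shift items [C → . n], [E → d . d], [S → . d C] — shift-reduce conflict.
I9 contains reduce items [E → d d .], [S → .] and shift items [C → . n], [S → . d C] — shift-reduce conflict.
I11 contains reduce item [S → .] and shift items [C → . n], [S → . d C] — shift-reduce conflict.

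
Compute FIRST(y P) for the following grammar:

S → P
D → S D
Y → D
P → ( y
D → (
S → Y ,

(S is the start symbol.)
{ 'y' }

To compute FIRST(y P), process the symbols left to right:
Symbol y is a terminal. Add 'y' and stop.
FIRST(y P) = { 'y' }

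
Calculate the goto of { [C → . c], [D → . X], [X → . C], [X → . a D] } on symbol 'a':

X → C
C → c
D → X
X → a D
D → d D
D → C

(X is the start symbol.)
{ [C → . c], [D → . C], [D → . X], [D → . d D], [X → . C], [X → . a D], [X → a . D] }

GOTO(I, 'a') = CLOSURE({ [A → αX.β] : [A → α.Xβ] ∈ I, X = 'a' })

Items with dot before 'a', with the dot advanced:
  [X → . a D] → [X → a . D]
Closure of the advanced items:
  [X → a . D] has the dot before D: add [D → . X], [D → . d D], [D → . C]
  [D → . X] has the dot before X: add [X → . C], [X → . a D]
  [D → . C] has the dot before C: add [C → . c]

GOTO = { [C → . c], [D → . C], [D → . X], [D → . d D], [X → . C], [X → . a D], [X → a . D] }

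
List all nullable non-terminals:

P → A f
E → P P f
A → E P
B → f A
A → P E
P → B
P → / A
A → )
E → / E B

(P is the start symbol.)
There are no ε-productions, so no non-terminal can derive ε.
No non-terminals are nullable.

Answer: None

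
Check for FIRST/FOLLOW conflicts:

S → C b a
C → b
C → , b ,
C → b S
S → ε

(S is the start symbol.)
A FIRST/FOLLOW conflict occurs when a non-terminal N has a nullable alternative N → β (β ⇒* ε) and another alternative N → α with FIRST(α) ∩ FOLLOW(N) ≠ ∅: on such a lookahead the parser cannot decide between expanding α and letting N vanish via β.

Nullable non-terminals: S.
FIRST sets used below: FIRST(C) = { ',', 'b' }

S: nullable alternative(s) S → ε; FOLLOW(S) = { $, 'b' }
  S → C b a: FIRST \ {ε} = { ',', 'b' } — overlaps FOLLOW(S) on { 'b' }: CONFLICT
  S → ε: FIRST \ {ε} = { } — this is the only nullable alternative, skip

C has no nullable alternative, so no FIRST/FOLLOW check is needed there.

So the grammar has 1 FIRST/FOLLOW conflict (marked CONFLICT above).

Answer: Yes. S → C b a with FOLLOW(S) on { 'b' }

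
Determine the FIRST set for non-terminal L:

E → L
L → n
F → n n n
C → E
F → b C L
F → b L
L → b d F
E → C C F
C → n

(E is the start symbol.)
{ 'b', 'n' }

From L → n:
  - n is a terminal: add 'n' and stop
From L → b d F:
  - b is a terminal: add 'b' and stop

Collecting: FIRST(L) = { 'b', 'n' }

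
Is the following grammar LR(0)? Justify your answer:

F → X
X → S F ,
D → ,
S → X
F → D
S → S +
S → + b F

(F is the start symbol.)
Augment with F' → F and build the canonical LR(0) collection (I0 = CLOSURE({[F' → . F]}), then GOTO on every symbol after a dot until no new states appear). It has 12 states:
  I0: { [D → . ,], [F → . D], [F → . X], [F' → . F], [S → . + b F], [S → . S +], [S → . X], [X → . S F ,] }  — shift
  I1: { [S → + . b F] }  — shift
  I2: { [D → , .] }  — reduce
  I3: { [F → D .] }  — reduce
  I4: { [F' → F .] }  — accept
  I5: { [D → . ,], [F → . D], [F → . X], [S → . + b F], [S → . S +], [S → . X], [S → S . +], [X → . S F ,], [X → S . F ,] }  — shift
  I6: { [F → X .], [S → X .] }  — 2 reduces
  I7: { [S → + . b F], [S → S + .] }  — shift, reduce
  I8: { [X → S F . ,] }  — shift
  I9: { [X → S F , .] }  — reduce
  I10: { [D → . ,], [F → . D], [F → . X], [S → + b . F], [S → . + b F], [S → . S +], [S → . X], [X → . S F ,] }  — shift
  I11: { [S → + b F .] }  — reduce

Conflict in state I6:
  Reduce-reduce conflict: [F → X .] and [S → X .]
So the grammar is NOT LR(0).

Answer: No. Reduce-reduce conflict: [F → X .] and [S → X .]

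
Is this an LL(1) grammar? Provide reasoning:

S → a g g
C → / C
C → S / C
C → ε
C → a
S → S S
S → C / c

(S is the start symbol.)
No. Predict set conflict for S: { 'a' }

Relevant sets:
  FIRST(S) = { '/', 'a' }
  FIRST(C) = { '/', 'a', ε }
  FOLLOW(C) = { '/' }

For S:
  PREDICT(S → a g g) = { 'a' }
  PREDICT(S → S S) = { '/', 'a' }
  PREDICT(S → C '/' c) = { '/', 'a' }
For C:
  PREDICT(C → '/' C) = { '/' }
  PREDICT(C → S '/' C) = { '/', 'a' }
  PREDICT(C → ε) = { '/' }
  PREDICT(C → a) = { 'a' }

Conflict found: Predict set conflict for S: { 'a' }
The grammar is NOT LL(1).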